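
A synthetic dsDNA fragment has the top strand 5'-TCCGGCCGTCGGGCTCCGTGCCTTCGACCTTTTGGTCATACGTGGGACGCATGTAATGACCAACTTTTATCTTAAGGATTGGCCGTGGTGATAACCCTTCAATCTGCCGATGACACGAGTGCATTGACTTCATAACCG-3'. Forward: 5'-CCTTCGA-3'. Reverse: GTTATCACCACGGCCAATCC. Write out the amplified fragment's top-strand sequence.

5'-CCTTCGACCTTTTGGTCATACGTGGGACGCATGTAATGACCAACTTTTATCTTAAGGATTGGCCGTGGTGATAAC-3'

Forward primer CCTTCGA is found on the top strand at positions 21–27.
The reverse primer's reverse complement is GGATTGGCCGTGGTGATAAC, which matches the template at positions 76–95.
The product is the template from position 21 through 95 (75 bp).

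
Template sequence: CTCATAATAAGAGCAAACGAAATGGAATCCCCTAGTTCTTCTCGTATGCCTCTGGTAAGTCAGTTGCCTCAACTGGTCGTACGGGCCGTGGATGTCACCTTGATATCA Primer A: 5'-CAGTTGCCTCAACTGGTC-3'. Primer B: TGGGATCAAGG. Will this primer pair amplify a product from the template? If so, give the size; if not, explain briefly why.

No product — primer B has no binding site in the template.

Primer B (TGGGATCAAGG) does not match the top strand, and its reverse complement CCTTGATCCCA does not match either.
With no annealing site for primer B, no amplification occurs.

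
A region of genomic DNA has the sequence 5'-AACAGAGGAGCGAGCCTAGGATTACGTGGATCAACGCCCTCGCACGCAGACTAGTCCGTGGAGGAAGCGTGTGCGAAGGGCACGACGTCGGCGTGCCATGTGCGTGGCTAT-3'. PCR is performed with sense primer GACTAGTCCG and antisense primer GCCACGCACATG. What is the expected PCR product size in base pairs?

The forward primer matches the template at positions 49–58.
The reverse primer's reverse complement is CATGTGCGTGGC, which matches the template at positions 97–108.
Product length = (reverse-primer end) − (forward-primer start) + 1 = 108 − 49 + 1 = 60 bp.

60 bp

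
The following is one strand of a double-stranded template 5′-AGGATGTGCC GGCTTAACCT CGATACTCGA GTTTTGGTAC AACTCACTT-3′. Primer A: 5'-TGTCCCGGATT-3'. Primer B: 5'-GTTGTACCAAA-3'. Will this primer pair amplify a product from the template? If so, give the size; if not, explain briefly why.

Primer A (TGTCCCGGATT) does not match the top strand, and its reverse complement AATCCGGGACA does not match either.
With no annealing site for primer A, no amplification occurs.

No product — primer A has no binding site in the template.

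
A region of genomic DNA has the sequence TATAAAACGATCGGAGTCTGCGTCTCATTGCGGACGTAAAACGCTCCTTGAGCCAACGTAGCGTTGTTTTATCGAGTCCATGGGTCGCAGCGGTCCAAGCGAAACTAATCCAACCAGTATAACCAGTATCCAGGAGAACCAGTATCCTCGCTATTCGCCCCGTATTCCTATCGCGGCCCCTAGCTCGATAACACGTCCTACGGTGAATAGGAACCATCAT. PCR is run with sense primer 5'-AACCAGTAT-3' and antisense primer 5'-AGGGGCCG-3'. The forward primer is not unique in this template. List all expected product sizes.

The forward primer AACCAGTAT matches the top strand at positions 112–120, 121–129, 137–145.
The reverse primer's reverse complement is CGGCCCCT, matching at positions 174–181.
Each forward site pairs with the reverse site to give a product ending at position 181: sizes 70, 61, 45 bp.

70 bp, 61 bp, 45 bp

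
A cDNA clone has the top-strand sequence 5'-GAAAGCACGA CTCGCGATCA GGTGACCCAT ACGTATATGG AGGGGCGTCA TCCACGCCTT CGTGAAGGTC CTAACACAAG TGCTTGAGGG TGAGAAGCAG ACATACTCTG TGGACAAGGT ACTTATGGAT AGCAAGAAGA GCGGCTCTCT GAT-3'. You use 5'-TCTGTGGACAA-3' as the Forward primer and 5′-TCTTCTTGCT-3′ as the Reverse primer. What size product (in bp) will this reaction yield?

Forward primer TCTGTGGACAA is found on the top strand at positions 107–117.
The reverse primer's reverse complement is AGCAAGAAGA, which matches the template at positions 131–140.
Product length = (reverse-primer end) − (forward-primer start) + 1 = 140 − 107 + 1 = 34 bp.

34 bp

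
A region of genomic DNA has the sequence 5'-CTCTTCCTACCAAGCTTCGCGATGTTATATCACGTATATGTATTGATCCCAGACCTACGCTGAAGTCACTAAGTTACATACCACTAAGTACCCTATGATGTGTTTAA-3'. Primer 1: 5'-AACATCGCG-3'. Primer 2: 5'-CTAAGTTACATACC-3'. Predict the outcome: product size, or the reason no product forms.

Primer 1 (AACATCGCG) has reverse complement CGCGATGTT, which matches the top strand at positions 18–26; primer 1 anneals to the top strand there with its 3' end pointing upstream toward position 18.
Primer 2 (CTAAGTTACATACC) matches the top strand directly at positions 69–82; it anneals to the bottom strand with its 3' end pointing downstream toward position 82.
The 3' ends diverge (primer 1 extends toward position 1, primer 2 toward position 107), so the primers never converge on a shared product.

No product — the primers' 3' ends point away from each other.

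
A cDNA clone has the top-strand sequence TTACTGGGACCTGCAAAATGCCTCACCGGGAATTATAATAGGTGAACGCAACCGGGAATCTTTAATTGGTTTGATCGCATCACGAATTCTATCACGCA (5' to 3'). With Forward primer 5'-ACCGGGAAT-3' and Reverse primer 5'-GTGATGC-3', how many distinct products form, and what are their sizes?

The forward primer ACCGGGAAT matches the top strand at positions 25–33, 51–59.
The reverse primer's reverse complement is GCATCAC, matching at positions 77–83.
Each forward site pairs with the reverse site to give a product ending at position 83: sizes 59, 33 bp.

Two products: 59 bp, 33 bp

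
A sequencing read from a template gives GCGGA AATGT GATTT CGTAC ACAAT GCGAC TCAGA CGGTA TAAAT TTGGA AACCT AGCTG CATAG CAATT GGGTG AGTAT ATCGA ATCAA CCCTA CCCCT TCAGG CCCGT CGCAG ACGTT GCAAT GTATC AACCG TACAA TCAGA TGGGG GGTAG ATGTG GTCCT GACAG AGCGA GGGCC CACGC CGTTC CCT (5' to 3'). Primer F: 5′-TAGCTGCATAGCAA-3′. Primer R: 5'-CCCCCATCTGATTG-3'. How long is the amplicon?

97 bp

Scanning the template, TAGCTGCATAGCAA occurs at positions 55–68; this primer anneals to the bottom strand there with its 3' end pointing downstream.
The reverse primer's reverse complement is CAATCAGATGGGGG, which matches the template at positions 138–151.
The product runs from position 55 to position 151, so its length is 151 − 55 + 1 = 97 bp.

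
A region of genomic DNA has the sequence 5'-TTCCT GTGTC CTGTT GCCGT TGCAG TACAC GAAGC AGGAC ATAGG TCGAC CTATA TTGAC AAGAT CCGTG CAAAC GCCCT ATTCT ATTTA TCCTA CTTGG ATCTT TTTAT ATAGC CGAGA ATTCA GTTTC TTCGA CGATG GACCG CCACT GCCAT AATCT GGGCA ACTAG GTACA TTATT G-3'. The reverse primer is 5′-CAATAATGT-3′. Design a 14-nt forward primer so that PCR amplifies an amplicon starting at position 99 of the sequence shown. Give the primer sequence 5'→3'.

5'-GGATCTTTTTATAT-3'

The reverse primer's reverse complement ACATTATTG matches the template at positions 173–181; the product starts at position 99.
The forward primer is identical to the top strand over positions 99–112: GGATCTTTTTATAT.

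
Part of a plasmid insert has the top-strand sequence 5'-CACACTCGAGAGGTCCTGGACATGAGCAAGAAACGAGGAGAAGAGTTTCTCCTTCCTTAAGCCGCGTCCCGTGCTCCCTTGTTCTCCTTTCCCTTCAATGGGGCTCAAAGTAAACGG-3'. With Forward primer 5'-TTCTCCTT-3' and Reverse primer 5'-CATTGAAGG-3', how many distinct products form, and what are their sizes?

The forward primer TTCTCCTT matches the top strand at positions 47–54, 82–89.
The reverse primer's reverse complement is CCTTCAATG, matching at positions 92–100.
Each forward site pairs with the reverse site to give a product ending at position 100: sizes 54, 19 bp.

Two products: 54 bp, 19 bp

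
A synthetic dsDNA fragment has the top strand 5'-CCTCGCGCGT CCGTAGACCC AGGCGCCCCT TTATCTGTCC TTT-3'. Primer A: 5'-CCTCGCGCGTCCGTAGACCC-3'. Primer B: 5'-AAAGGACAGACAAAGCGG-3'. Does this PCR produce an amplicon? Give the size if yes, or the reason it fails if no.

No product — primer B has no binding site in the template.

Primer B (AAAGGACAGACAAAGCGG) does not match the top strand, and its reverse complement CCGCTTTGTCTGTCCTTT does not match either.
With no annealing site for primer B, no amplification occurs.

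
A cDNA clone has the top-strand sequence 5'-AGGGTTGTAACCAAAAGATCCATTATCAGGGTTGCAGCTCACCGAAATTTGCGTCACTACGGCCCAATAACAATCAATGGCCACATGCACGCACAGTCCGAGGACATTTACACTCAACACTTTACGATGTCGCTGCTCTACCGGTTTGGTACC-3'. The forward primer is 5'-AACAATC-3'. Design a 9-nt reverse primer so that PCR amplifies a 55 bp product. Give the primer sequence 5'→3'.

5'-AAAGTGTTG-3'

The forward primer binds at positions 69–75, so a 55 bp product ends at position 69 + 55 − 1 = 123.
The reverse primer anneals to the top strand over positions 115–123, i.e. to CAACACTTT.
Its sequence written 5'→3' is the reverse complement: AAAGTGTTG.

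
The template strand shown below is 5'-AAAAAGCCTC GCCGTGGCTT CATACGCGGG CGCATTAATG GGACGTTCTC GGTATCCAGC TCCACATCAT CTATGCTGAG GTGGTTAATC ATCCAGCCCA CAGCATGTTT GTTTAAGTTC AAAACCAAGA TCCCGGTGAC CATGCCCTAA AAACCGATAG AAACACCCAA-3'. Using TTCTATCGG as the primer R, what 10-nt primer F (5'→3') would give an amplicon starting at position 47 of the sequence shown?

The reverse primer's reverse complement CCGATAGAA matches the template at positions 154–162; the product starts at position 47.
The forward primer is identical to the top strand over positions 47–56: TCTCGGTATC.

5'-TCTCGGTATC-3'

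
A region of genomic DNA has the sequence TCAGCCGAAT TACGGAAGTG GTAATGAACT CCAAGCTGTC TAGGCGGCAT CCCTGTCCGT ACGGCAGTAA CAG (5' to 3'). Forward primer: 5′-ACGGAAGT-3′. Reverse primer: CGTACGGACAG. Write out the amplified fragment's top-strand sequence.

Forward primer ACGGAAGT is found on the top strand at positions 12–19.
Taking the reverse complement of CGTACGGACAG gives CTGTCCGTACG, found at positions 53–63 on the template; the primer anneals here to the top strand with its 3' end pointing upstream.
The product is the template from position 12 through 63 (52 bp).

5'-ACGGAAGTGGTAATGAACTCCAAGCTGTCTAGGCGGCATCCCTGTCCGTACG-3'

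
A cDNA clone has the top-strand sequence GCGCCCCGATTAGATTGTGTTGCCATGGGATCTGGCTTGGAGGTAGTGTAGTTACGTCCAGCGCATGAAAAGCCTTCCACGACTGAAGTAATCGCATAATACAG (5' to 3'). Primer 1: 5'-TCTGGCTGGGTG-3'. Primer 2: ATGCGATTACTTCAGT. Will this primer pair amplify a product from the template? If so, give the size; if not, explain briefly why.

No product — primer 1 has no binding site in the template.

Primer 1 (TCTGGCTGGGTG) does not match the top strand, and its reverse complement CACCCAGCCAGA does not match either.
With no annealing site for primer 1, no amplification occurs.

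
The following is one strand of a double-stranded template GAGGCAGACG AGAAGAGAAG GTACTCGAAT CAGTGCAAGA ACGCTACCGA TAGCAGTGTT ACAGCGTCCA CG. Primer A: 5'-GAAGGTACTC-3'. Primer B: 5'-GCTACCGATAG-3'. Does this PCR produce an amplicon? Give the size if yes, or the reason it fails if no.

Primer A (GAAGGTACTC) matches the top strand at positions 17–26 (3' end points downstream).
Primer B (GCTACCGATAG) also matches the top strand directly, at positions 43–53 — its reverse complement CTATCGGTAGC is not present.
Both primers anneal to the bottom strand with 3' ends pointing the same way, so neither can prime synthesis back toward the other.

No product — both primers anneal to the same strand and extend in the same direction.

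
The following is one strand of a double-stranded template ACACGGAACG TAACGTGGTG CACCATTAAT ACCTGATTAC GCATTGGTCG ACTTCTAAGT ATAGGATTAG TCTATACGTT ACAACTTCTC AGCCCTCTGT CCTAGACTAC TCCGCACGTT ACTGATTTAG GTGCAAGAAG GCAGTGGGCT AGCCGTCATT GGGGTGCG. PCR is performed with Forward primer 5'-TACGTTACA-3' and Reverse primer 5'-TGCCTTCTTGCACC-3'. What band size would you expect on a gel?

The forward primer matches the template at positions 75–83.
Taking the reverse complement of TGCCTTCTTGCACC gives GGTGCAAGAAGGCA, found at positions 130–143 on the template; the primer anneals here to the top strand with its 3' end pointing upstream.
Product length = (reverse-primer end) − (forward-primer start) + 1 = 143 − 75 + 1 = 69 bp.

69 bp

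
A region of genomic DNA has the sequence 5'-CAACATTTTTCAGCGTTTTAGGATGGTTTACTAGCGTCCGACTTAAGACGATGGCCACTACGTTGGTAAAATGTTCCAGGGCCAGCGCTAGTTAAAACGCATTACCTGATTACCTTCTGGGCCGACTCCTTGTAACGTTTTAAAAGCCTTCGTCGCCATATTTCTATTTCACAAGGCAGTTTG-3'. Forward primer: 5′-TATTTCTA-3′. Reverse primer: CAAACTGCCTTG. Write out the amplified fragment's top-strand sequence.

Forward primer TATTTCTA is found on the top strand at positions 159–166.
Taking the reverse complement of CAAACTGCCTTG gives CAAGGCAGTTTG, found at positions 172–183 on the template; the primer anneals here to the top strand with its 3' end pointing upstream.
The product is the template from position 159 through 183 (25 bp).

5'-TATTTCTATTTCACAAGGCAGTTTG-3'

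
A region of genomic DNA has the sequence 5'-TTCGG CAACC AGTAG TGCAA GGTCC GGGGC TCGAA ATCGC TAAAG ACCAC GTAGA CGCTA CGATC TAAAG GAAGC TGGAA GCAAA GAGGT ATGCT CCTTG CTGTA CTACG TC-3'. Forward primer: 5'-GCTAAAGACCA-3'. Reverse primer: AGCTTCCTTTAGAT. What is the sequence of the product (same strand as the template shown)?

5'-GCTAAAGACCACGTAGACGCTACGATCTAAAGGAAGCT-3'

Forward primer GCTAAAGACCA is found on the top strand at positions 39–49.
Reverse complement of the reverse primer: ATCTAAAGGAAGCT. This occurs on the top strand at positions 63–76.
The product is the template from position 39 through 76 (38 bp).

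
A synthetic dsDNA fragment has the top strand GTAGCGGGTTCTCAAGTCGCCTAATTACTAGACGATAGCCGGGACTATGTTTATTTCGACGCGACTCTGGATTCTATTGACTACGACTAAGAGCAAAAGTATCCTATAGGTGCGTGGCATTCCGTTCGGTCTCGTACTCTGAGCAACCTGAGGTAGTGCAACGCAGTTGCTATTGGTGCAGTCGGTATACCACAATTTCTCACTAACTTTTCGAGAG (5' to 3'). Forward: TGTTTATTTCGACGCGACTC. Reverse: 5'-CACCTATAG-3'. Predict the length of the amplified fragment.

65 bp

Forward primer TGTTTATTTCGACGCGACTC is found on the top strand at positions 48–67.
Taking the reverse complement of CACCTATAG gives CTATAGGTG, found at positions 104–112 on the template; the primer anneals here to the top strand with its 3' end pointing upstream.
The product runs from position 48 to position 112, so its length is 112 − 48 + 1 = 65 bp.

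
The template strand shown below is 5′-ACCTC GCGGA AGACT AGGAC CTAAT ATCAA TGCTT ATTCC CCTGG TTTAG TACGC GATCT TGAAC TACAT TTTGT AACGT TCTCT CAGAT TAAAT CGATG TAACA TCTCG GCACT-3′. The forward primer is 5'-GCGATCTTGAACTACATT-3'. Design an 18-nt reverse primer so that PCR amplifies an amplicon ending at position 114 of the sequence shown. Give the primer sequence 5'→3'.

5'-GTGCCGAGATGTTACATC-3'

The forward primer binds at positions 54–71; the product's 3' end on the top strand is position 114.
The reverse primer anneals to the top strand over positions 97–114, i.e. to GATGTAACATCTCGGCAC.
Its sequence written 5'→3' is the reverse complement: GTGCCGAGATGTTACATC.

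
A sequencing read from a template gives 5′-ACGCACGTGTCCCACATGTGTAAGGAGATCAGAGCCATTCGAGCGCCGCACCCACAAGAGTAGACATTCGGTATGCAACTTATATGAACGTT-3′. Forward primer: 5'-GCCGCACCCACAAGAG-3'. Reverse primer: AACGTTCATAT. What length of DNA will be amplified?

Forward primer GCCGCACCCACAAGAG is found on the top strand at positions 45–60.
Taking the reverse complement of AACGTTCATAT gives ATATGAACGTT, found at positions 82–92 on the template; the primer anneals here to the top strand with its 3' end pointing upstream.
Product length = (reverse-primer end) − (forward-primer start) + 1 = 92 − 45 + 1 = 48 bp.

48 bp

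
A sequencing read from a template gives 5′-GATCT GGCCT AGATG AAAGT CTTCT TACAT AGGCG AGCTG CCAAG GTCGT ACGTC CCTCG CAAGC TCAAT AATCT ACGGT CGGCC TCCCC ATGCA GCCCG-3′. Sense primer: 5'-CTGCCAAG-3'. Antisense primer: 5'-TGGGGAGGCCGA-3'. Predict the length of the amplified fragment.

The forward primer matches the template at positions 38–45.
Reverse complement of the reverse primer: TCGGCCTCCCCA. This occurs on the top strand at positions 80–91.
Amplicon spans positions 38–91: 54 bp.

54 bp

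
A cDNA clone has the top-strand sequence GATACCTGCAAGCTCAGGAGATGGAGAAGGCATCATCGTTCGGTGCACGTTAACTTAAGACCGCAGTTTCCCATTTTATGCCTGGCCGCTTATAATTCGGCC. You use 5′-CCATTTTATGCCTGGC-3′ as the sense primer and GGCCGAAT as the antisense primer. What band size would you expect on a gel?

The forward primer matches the template at positions 71–86.
Taking the reverse complement of GGCCGAAT gives ATTCGGCC, found at positions 95–102 on the template; the primer anneals here to the top strand with its 3' end pointing upstream.
The product runs from position 71 to position 102, so its length is 102 − 71 + 1 = 32 bp.

32 bp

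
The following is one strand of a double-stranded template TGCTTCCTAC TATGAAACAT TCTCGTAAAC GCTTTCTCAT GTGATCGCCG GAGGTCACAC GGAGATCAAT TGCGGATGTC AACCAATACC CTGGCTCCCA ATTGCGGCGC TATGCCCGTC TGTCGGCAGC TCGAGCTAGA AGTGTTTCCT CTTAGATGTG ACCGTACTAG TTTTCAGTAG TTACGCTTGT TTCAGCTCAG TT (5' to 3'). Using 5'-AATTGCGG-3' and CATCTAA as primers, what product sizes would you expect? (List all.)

The forward primer AATTGCGG matches the top strand at positions 68–75, 100–107.
The reverse primer's reverse complement is TTAGATG, matching at positions 152–158.
Each forward site pairs with the reverse site to give a product ending at position 158: sizes 91, 59 bp.

91 bp, 59 bp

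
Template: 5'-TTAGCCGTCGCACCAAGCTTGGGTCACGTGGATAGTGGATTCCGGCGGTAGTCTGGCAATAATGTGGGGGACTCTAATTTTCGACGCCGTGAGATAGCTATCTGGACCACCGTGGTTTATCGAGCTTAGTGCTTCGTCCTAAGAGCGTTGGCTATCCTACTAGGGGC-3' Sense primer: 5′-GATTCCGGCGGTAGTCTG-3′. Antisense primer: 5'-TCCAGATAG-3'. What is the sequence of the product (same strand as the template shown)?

Forward primer GATTCCGGCGGTAGTCTG is found on the top strand at positions 38–55.
The reverse primer's reverse complement is CTATCTGGA, which matches the template at positions 98–106.
The product is the template from position 38 through 106 (69 bp).

5'-GATTCCGGCGGTAGTCTGGCAATAATGTGGGGGACTCTAATTTTCGACGCCGTGAGATAGCTATCTGGA-3'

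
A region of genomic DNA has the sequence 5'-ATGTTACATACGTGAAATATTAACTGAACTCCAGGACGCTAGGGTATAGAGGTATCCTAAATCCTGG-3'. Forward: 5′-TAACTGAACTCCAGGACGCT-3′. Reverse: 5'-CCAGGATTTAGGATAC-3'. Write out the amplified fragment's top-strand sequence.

5'-TAACTGAACTCCAGGACGCTAGGGTATAGAGGTATCCTAAATCCTGG-3'

Scanning the template, TAACTGAACTCCAGGACGCT occurs at positions 21–40; this primer anneals to the bottom strand there with its 3' end pointing downstream.
Reverse complement of the reverse primer: GTATCCTAAATCCTGG. This occurs on the top strand at positions 52–67.
The product is the template from position 21 through 67 (47 bp).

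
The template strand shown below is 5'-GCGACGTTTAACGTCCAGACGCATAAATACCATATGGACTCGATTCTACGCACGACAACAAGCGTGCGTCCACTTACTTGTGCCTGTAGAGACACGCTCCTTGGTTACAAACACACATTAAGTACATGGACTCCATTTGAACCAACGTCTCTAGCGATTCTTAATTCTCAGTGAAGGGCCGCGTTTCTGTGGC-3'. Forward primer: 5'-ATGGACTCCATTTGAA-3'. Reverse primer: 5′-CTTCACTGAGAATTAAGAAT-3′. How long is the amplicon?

51 bp

Forward primer ATGGACTCCATTTGAA is found on the top strand at positions 126–141.
Reverse complement of the reverse primer: ATTCTTAATTCTCAGTGAAG. This occurs on the top strand at positions 157–176.
Product length = (reverse-primer end) − (forward-primer start) + 1 = 176 − 126 + 1 = 51 bp.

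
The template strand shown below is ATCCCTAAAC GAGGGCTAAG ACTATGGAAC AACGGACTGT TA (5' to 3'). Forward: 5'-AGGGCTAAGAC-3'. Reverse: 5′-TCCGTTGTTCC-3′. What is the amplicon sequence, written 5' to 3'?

5'-AGGGCTAAGACTATGGAACAACGGA-3'

The forward primer matches the template at positions 12–22.
The reverse primer's reverse complement is GGAACAACGGA, which matches the template at positions 26–36.
The product is the template from position 12 through 36 (25 bp).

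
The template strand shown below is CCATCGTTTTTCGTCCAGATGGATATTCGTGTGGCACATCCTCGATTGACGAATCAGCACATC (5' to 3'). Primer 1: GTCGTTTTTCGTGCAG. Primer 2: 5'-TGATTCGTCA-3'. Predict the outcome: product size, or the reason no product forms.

No product — primer 1 has no binding site in the template.

Primer 1 (GTCGTTTTTCGTGCAG) does not match the top strand, and its reverse complement CTGCACGAAAAACGAC does not match either.
With no annealing site for primer 1, no amplification occurs.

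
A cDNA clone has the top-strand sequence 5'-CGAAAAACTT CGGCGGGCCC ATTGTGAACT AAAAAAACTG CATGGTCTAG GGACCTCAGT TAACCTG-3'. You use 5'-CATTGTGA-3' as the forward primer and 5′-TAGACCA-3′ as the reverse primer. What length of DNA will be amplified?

30 bp

Forward primer CATTGTGA is found on the top strand at positions 20–27.
Taking the reverse complement of TAGACCA gives TGGTCTA, found at positions 43–49 on the template; the primer anneals here to the top strand with its 3' end pointing upstream.
The product runs from position 20 to position 49, so its length is 49 − 20 + 1 = 30 bp.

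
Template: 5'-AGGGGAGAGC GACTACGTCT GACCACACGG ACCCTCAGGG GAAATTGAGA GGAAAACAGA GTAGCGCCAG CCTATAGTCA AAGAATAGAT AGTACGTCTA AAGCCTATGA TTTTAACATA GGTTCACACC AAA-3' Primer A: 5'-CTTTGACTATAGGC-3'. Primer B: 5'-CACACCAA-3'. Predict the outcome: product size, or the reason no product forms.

Primer A (CTTTGACTATAGGC) has reverse complement GCCTATAGTCAAAG, which matches the top strand at positions 70–83; primer A anneals to the top strand there with its 3' end pointing upstream toward position 70.
Primer B (CACACCAA) matches the top strand directly at positions 125–132; it anneals to the bottom strand with its 3' end pointing downstream toward position 132.
The 3' ends diverge (primer A extends toward position 1, primer B toward position 133), so the primers never converge on a shared product.

No product — the primers' 3' ends point away from each other.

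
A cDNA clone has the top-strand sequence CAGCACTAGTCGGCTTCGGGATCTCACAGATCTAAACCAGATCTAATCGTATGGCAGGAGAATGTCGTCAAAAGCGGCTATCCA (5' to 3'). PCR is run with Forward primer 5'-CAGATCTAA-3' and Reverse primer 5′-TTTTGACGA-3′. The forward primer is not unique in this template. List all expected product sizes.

47 bp, 36 bp

The forward primer CAGATCTAA matches the top strand at positions 27–35, 38–46.
The reverse primer's reverse complement is TCGTCAAAA, matching at positions 65–73.
Each forward site pairs with the reverse site to give a product ending at position 73: sizes 47, 36 bp.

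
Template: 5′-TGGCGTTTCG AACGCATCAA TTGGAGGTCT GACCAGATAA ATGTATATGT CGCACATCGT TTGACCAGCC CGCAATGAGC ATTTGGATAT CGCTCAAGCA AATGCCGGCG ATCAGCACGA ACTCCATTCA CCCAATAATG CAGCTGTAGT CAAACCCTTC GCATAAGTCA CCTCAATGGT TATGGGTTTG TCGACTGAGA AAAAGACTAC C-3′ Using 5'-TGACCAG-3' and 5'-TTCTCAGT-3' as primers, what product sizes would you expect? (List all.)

172 bp, 140 bp

The forward primer TGACCAG matches the top strand at positions 30–36, 62–68.
The reverse primer's reverse complement is ACTGAGAA, matching at positions 194–201.
Each forward site pairs with the reverse site to give a product ending at position 201: sizes 172, 140 bp.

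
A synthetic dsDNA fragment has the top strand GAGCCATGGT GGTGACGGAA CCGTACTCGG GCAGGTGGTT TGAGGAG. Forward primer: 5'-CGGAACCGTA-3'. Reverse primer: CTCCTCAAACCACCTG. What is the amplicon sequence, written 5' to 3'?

5'-CGGAACCGTACTCGGGCAGGTGGTTTGAGGAG-3'

Forward primer CGGAACCGTA is found on the top strand at positions 16–25.
Reverse complement of the reverse primer: CAGGTGGTTTGAGGAG. This occurs on the top strand at positions 32–47.
The product is the template from position 16 through 47 (32 bp).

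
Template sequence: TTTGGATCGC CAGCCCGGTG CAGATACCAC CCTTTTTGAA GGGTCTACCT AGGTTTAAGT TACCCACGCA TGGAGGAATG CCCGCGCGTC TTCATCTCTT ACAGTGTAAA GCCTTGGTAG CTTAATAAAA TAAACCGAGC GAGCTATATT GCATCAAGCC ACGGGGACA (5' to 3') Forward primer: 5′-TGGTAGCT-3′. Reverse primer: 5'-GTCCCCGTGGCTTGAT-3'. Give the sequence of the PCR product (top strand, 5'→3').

5'-TGGTAGCTTAATAAAATAAACCGAGCGAGCTATATTGCATCAAGCCACGGGGAC-3'

Forward primer TGGTAGCT is found on the top strand at positions 115–122.
The reverse primer's reverse complement is ATCAAGCCACGGGGAC, which matches the template at positions 153–168.
The product is the template from position 115 through 168 (54 bp).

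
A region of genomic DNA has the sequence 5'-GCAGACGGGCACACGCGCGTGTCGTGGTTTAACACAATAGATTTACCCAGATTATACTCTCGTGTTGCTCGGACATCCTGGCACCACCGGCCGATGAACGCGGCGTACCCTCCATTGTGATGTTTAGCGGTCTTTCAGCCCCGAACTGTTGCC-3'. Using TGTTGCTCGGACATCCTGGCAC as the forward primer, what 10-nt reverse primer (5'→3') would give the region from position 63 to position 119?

5'-CACAATGGAG-3'

The product's 3' end on the top strand is position 119.
The reverse primer anneals to the top strand over positions 110–119, i.e. to CTCCATTGTG.
Its sequence written 5'→3' is the reverse complement: CACAATGGAG.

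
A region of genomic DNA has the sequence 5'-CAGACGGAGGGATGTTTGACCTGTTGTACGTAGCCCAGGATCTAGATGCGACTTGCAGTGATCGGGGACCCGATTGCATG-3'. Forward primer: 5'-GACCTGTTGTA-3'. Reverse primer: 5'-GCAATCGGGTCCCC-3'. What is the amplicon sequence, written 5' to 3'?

Forward primer GACCTGTTGTA is found on the top strand at positions 18–28.
Taking the reverse complement of GCAATCGGGTCCCC gives GGGGACCCGATTGC, found at positions 64–77 on the template; the primer anneals here to the top strand with its 3' end pointing upstream.
The product is the template from position 18 through 77 (60 bp).

5'-GACCTGTTGTACGTAGCCCAGGATCTAGATGCGACTTGCAGTGATCGGGGACCCGATTGC-3'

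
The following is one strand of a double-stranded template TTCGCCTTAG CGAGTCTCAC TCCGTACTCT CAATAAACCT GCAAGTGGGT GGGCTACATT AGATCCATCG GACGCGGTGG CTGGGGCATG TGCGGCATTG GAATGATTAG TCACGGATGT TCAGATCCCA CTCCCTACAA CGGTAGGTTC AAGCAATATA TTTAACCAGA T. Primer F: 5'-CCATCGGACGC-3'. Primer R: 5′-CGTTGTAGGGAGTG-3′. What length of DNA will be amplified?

78 bp

The forward primer matches the template at positions 65–75.
Reverse complement of the reverse primer: CACTCCCTACAACG. This occurs on the top strand at positions 129–142.
The product runs from position 65 to position 142, so its length is 142 − 65 + 1 = 78 bp.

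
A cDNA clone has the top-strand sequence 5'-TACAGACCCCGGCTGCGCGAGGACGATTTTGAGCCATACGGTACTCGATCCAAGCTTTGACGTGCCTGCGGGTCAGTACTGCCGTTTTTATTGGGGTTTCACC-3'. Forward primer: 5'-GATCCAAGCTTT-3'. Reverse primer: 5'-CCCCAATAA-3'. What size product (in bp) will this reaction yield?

50 bp

Forward primer GATCCAAGCTTT is found on the top strand at positions 47–58.
Taking the reverse complement of CCCCAATAA gives TTATTGGGG, found at positions 88–96 on the template; the primer anneals here to the top strand with its 3' end pointing upstream.
Amplicon spans positions 47–96: 50 bp.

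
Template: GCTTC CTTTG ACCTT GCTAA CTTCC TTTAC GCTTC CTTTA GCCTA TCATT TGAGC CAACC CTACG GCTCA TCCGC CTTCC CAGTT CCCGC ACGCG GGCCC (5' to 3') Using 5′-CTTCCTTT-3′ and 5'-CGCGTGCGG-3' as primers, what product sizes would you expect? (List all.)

The forward primer CTTCCTTT matches the top strand at positions 2–9, 21–28, 32–39.
The reverse primer's reverse complement is CCGCACGCG, matching at positions 87–95.
Each forward site pairs with the reverse site to give a product ending at position 95: sizes 94, 75, 64 bp.

94 bp, 75 bp, 64 bp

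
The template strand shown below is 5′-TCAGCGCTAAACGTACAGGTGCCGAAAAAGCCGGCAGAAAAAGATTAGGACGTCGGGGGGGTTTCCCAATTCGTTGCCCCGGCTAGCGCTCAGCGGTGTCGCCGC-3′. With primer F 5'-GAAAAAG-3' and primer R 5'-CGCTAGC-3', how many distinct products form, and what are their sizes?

Two products: 65 bp, 52 bp

The forward primer GAAAAAG matches the top strand at positions 24–30, 37–43.
The reverse primer's reverse complement is GCTAGCG, matching at positions 82–88.
Each forward site pairs with the reverse site to give a product ending at position 88: sizes 65, 52 bp.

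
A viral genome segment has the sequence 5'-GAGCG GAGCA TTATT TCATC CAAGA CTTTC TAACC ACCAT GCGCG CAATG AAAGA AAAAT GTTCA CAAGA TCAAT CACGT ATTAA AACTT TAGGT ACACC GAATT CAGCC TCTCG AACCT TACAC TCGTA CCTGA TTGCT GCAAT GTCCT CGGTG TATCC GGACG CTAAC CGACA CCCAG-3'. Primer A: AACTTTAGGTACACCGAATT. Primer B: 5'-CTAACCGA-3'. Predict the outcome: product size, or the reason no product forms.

Primer A (AACTTTAGGTACACCGAATT) matches the top strand at positions 86–105 (3' end points downstream).
Primer B (CTAACCGA) also matches the top strand directly, at positions 166–173 — its reverse complement TCGGTTAG is not present.
Both primers anneal to the bottom strand with 3' ends pointing the same way, so neither can prime synthesis back toward the other.

No product — both primers anneal to the same strand and extend in the same direction.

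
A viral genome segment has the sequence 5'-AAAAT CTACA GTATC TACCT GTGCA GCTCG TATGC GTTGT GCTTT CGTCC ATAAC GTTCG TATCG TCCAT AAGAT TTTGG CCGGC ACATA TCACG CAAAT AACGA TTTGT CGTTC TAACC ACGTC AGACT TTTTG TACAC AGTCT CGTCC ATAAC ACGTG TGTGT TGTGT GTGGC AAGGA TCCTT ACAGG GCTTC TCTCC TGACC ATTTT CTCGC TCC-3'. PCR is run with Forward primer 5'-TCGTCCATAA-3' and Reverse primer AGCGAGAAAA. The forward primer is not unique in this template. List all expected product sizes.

The forward primer TCGTCCATAA matches the top strand at positions 45–54, 63–72, 145–154.
The reverse primer's reverse complement is TTTTCTCGCT, matching at positions 207–216.
Each forward site pairs with the reverse site to give a product ending at position 216: sizes 172, 154, 72 bp.

172 bp, 154 bp, 72 bp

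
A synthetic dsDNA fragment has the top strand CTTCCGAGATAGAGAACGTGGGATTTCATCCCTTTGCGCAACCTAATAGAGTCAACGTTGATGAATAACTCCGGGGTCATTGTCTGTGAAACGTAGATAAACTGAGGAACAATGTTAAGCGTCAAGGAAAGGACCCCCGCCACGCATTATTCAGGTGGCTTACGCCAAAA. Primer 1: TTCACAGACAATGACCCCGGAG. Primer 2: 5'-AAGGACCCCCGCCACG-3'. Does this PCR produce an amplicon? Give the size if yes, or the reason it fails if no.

Primer 1 (TTCACAGACAATGACCCCGGAG) has reverse complement CTCCGGGGTCATTGTCTGTGAA, which matches the top strand at positions 69–90; primer 1 anneals to the top strand there with its 3' end pointing upstream toward position 69.
Primer 2 (AAGGACCCCCGCCACG) matches the top strand directly at positions 129–144; it anneals to the bottom strand with its 3' end pointing downstream toward position 144.
The 3' ends diverge (primer 1 extends toward position 1, primer 2 toward position 170), so the primers never converge on a shared product.

No product — the primers' 3' ends point away from each other.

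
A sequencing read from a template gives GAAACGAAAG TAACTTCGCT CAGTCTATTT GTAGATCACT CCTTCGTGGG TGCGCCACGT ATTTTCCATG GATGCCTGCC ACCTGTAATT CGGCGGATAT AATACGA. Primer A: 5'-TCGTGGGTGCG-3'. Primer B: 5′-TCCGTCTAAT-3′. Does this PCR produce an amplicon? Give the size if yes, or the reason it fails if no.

Primer B (TCCGTCTAAT) does not match the top strand, and its reverse complement ATTAGACGGA does not match either.
With no annealing site for primer B, no amplification occurs.

No product — primer B has no binding site in the template.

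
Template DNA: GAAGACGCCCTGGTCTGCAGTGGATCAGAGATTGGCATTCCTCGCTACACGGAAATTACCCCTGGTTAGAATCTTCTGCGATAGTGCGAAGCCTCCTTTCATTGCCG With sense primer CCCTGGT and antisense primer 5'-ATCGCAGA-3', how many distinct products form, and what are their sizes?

Two products: 75 bp, 23 bp

The forward primer CCCTGGT matches the top strand at positions 8–14, 60–66.
The reverse primer's reverse complement is TCTGCGAT, matching at positions 75–82.
Each forward site pairs with the reverse site to give a product ending at position 82: sizes 75, 23 bp.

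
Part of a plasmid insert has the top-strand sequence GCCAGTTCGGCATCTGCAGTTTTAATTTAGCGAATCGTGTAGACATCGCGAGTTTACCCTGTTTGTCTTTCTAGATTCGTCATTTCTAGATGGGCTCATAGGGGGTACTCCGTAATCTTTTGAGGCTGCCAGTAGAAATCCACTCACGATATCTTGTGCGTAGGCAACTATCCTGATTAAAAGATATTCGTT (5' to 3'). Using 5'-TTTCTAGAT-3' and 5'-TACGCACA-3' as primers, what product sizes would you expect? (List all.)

95 bp, 80 bp

The forward primer TTTCTAGAT matches the top strand at positions 68–76, 83–91.
The reverse primer's reverse complement is TGTGCGTA, matching at positions 155–162.
Each forward site pairs with the reverse site to give a product ending at position 162: sizes 95, 80 bp.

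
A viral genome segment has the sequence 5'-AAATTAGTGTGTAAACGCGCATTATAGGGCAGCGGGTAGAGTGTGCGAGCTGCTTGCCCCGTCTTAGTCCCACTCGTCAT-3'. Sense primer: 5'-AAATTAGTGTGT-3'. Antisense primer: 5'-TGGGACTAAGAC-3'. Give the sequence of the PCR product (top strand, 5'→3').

Forward primer AAATTAGTGTGT is found on the top strand at positions 1–12.
The reverse primer's reverse complement is GTCTTAGTCCCA, which matches the template at positions 61–72.
The product is the template from position 1 through 72 (72 bp).

5'-AAATTAGTGTGTAAACGCGCATTATAGGGCAGCGGGTAGAGTGTGCGAGCTGCTTGCCCCGTCTTAGTCCCA-3'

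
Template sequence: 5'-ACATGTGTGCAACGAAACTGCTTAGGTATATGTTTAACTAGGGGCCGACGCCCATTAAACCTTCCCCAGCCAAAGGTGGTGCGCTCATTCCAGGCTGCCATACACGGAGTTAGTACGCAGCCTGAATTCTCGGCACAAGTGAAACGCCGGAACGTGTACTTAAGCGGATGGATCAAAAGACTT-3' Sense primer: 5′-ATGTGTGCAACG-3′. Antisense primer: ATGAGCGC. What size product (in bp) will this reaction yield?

Scanning the template, ATGTGTGCAACG occurs at positions 3–14; this primer anneals to the bottom strand there with its 3' end pointing downstream.
Reverse complement of the reverse primer: GCGCTCAT. This occurs on the top strand at positions 81–88.
Product length = (reverse-primer end) − (forward-primer start) + 1 = 88 − 3 + 1 = 86 bp.

86 bp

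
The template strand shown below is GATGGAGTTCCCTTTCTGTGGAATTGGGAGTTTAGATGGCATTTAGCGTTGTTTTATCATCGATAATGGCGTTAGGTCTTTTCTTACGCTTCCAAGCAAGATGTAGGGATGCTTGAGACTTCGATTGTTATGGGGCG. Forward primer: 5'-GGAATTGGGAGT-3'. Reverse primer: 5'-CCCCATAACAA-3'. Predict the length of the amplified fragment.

Forward primer GGAATTGGGAGT is found on the top strand at positions 20–31.
The reverse primer's reverse complement is TTGTTATGGGG, which matches the template at positions 125–135.
The product runs from position 20 to position 135, so its length is 135 − 20 + 1 = 116 bp.

116 bp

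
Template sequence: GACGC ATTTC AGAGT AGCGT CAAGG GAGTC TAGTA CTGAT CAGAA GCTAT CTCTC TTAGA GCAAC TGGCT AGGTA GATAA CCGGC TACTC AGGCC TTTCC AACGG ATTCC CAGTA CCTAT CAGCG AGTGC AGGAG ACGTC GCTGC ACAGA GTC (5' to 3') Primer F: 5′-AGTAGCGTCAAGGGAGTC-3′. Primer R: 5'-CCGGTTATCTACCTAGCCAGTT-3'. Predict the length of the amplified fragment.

72 bp

The forward primer matches the template at positions 13–30.
Reverse complement of the reverse primer: AACTGGCTAGGTAGATAACCGG. This occurs on the top strand at positions 63–84.
Product length = (reverse-primer end) − (forward-primer start) + 1 = 84 − 13 + 1 = 72 bp.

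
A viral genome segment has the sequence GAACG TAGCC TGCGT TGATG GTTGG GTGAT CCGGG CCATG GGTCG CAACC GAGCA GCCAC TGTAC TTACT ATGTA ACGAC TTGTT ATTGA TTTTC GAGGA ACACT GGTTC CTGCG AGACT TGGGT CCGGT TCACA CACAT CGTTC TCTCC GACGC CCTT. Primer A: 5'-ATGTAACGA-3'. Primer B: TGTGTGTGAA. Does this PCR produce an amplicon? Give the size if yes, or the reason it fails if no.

Yes — a 69 bp product.

Primer A (ATGTAACGA) matches the top strand at positions 71–79; it acts as a forward primer.
Primer B's reverse complement is TTCACACACA, matching the top strand at positions 130–139; it acts as a reverse primer.
The 3' ends face each other across positions 71–139, giving a 69 bp product.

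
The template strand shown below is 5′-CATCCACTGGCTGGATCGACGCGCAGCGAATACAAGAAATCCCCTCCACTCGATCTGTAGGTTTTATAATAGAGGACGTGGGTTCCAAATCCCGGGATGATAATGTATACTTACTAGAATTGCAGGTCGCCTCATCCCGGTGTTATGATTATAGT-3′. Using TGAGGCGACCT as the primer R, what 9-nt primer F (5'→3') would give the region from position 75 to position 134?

5'-GACGTGGGT-3'

The reverse primer's reverse complement AGGTCGCCTCA matches the template at positions 124–134; the product starts at position 75.
The forward primer is identical to the top strand over positions 75–83: GACGTGGGT.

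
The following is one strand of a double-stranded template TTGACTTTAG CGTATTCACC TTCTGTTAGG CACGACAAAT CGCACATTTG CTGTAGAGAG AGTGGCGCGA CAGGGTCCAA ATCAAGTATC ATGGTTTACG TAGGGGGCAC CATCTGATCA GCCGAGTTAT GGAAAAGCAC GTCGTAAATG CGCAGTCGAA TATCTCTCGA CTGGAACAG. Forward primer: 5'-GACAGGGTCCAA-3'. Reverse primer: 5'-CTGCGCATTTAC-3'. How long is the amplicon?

Forward primer GACAGGGTCCAA is found on the top strand at positions 69–80.
Taking the reverse complement of CTGCGCATTTAC gives GTAAATGCGCAG, found at positions 144–155 on the template; the primer anneals here to the top strand with its 3' end pointing upstream.
Amplicon spans positions 69–155: 87 bp.

87 bp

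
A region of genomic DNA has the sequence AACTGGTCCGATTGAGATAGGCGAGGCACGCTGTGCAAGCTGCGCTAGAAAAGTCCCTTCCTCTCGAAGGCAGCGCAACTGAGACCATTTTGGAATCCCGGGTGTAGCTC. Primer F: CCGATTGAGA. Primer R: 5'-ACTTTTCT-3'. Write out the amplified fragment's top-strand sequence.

The forward primer matches the template at positions 8–17.
Reverse complement of the reverse primer: AGAAAAGT. This occurs on the top strand at positions 47–54.
The product is the template from position 8 through 54 (47 bp).

5'-CCGATTGAGATAGGCGAGGCACGCTGTGCAAGCTGCGCTAGAAAAGT-3'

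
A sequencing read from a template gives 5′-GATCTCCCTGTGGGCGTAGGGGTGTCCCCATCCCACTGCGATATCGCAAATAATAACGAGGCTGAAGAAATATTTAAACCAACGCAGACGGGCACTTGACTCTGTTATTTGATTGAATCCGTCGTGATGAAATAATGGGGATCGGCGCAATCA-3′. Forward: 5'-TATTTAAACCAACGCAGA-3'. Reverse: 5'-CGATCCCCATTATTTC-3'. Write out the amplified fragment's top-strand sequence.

Scanning the template, TATTTAAACCAACGCAGA occurs at positions 71–88; this primer anneals to the bottom strand there with its 3' end pointing downstream.
Reverse complement of the reverse primer: GAAATAATGGGGATCG. This occurs on the top strand at positions 129–144.
The product is the template from position 71 through 144 (74 bp).

5'-TATTTAAACCAACGCAGACGGGCACTTGACTCTGTTATTTGATTGAATCCGTCGTGATGAAATAATGGGGATCG-3'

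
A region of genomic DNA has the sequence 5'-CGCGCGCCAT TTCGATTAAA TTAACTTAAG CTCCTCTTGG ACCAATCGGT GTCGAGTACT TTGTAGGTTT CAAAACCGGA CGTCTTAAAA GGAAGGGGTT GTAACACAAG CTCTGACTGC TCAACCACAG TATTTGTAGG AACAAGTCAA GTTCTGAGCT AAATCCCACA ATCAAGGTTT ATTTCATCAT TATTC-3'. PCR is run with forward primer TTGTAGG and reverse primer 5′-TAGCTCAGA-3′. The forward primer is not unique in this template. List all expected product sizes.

The forward primer TTGTAGG matches the top strand at positions 61–67, 134–140.
The reverse primer's reverse complement is TCTGAGCTA, matching at positions 153–161.
Each forward site pairs with the reverse site to give a product ending at position 161: sizes 101, 28 bp.

101 bp, 28 bp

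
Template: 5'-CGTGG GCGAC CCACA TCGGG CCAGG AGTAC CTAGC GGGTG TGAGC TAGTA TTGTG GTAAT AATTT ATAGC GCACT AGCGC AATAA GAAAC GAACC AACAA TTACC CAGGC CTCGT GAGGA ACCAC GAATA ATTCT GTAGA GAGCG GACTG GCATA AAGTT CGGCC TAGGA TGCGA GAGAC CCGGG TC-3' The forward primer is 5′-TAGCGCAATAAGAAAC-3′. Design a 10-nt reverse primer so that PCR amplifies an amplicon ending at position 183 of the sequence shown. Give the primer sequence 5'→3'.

The forward primer binds at positions 75–90; the product's 3' end on the top strand is position 183.
The reverse primer anneals to the top strand over positions 174–183, i.e. to GAGAGACCCG.
Its sequence written 5'→3' is the reverse complement: CGGGTCTCTC.

5'-CGGGTCTCTC-3'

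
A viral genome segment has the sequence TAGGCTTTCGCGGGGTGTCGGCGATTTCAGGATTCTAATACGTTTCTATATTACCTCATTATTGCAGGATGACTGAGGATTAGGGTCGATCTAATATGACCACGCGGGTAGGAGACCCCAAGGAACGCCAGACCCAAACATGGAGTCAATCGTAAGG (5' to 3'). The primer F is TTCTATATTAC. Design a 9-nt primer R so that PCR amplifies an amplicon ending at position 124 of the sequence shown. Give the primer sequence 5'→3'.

The forward primer binds at positions 44–54; the product's 3' end on the top strand is position 124.
The reverse primer anneals to the top strand over positions 116–124, i.e. to CCCCAAGGA.
Its sequence written 5'→3' is the reverse complement: TCCTTGGGG.

5'-TCCTTGGGG-3'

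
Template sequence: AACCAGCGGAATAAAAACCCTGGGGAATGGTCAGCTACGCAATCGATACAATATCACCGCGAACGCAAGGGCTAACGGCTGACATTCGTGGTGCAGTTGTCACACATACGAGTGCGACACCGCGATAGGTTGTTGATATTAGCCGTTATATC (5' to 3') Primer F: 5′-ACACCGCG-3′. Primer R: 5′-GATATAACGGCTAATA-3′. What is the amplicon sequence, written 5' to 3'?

5'-ACACCGCGATAGGTTGTTGATATTAGCCGTTATATC-3'

Forward primer ACACCGCG is found on the top strand at positions 117–124.
Reverse complement of the reverse primer: TATTAGCCGTTATATC. This occurs on the top strand at positions 137–152.
The product is the template from position 117 through 152 (36 bp).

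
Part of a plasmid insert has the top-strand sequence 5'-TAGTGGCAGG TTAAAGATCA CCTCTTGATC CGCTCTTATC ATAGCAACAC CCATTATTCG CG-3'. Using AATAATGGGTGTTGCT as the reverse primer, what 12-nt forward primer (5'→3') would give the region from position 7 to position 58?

The reverse primer's reverse complement AGCAACACCCATTATT matches the template at positions 43–58; the product starts at position 7.
The forward primer is identical to the top strand over positions 7–18: CAGGTTAAAGAT.

5'-CAGGTTAAAGAT-3'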